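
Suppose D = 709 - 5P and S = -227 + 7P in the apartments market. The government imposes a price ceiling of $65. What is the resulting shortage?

Equilibrium price would be P* = 78, so the ceiling at 65 binds.
At P = 65: D = 709 − 5(65) = 384, S = -227 + 7(65) = 228.
Shortage = 384 − 228 = 156.

Shortage = 156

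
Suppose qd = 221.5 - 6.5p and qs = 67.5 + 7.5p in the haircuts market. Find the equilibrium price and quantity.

Set qd = qs: 221.5 - 6.5p = 67.5 + 7.5p.
154 = 14p, so p* = 11.
q* = 221.5 − 6.5(11) = 150.

p* = 11, q* = 150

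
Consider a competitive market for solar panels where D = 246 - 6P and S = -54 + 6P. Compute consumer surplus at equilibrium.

Equilibrium: 246 - 6P = -54 + 6P gives P* = 25, Q* = 96.
Demand choke price (D = 0): P = 41.
CS = ½(41 − 25)(96) = 768.

Consumer surplus = 768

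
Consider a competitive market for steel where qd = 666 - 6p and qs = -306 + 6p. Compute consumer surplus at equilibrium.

Equilibrium: 666 - 6p = -306 + 6p gives p* = 81, q* = 180.
Demand choke price (qd = 0): p = 111.
CS = ½(111 − 81)(180) = 2700.

Consumer surplus = 2700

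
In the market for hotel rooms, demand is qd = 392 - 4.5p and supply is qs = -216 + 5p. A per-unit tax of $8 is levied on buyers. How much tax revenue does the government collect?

Pre-tax equilibrium: p* = 64, q* = 104.
Tax on buyers shifts demand to qd = 392 − 4.5(p + 8) = 356 - 4.5p.
356 - 4.5p = -216 + 5p gives seller price ps = 1144/19; buyers pay pb = 1144/19 + 8 = 1296/19.
New quantity: q = 392 − 4.5(1296/19) = 1616/19.
Revenue = 8 × 1616/19 = 12928/19.

Tax revenue = 12928/19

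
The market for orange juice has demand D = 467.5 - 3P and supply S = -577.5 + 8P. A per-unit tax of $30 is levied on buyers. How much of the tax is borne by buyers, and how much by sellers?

Buyers bear 240/11, sellers bear 90/11

Pre-tax equilibrium: P* = 95, Q* = 182.5.
Tax on buyers shifts demand to D = 467.5 − 3(P + 30) = 377.5 - 3P.
377.5 - 3P = -577.5 + 8P gives seller price Ps = 955/11; buyers pay Pb = 955/11 + 30 = 1285/11.
New quantity: Q = 467.5 − 3(1285/11) = 2575/22.
Buyer burden = 1285/11 − 95 = 240/11; seller burden = 95 − 955/11 = 90/11.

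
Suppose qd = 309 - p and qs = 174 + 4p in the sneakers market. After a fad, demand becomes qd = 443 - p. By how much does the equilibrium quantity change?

Δq = 107.2

Original equilibrium: p* = 27, q* = 282.
New equilibrium: 443 - p = 174 + 4p, so 269 = 5p and p' = 53.8; q' = 443 − 1(53.8) = 389.2.
Change in quantity: 389.2 − 282 = 107.2.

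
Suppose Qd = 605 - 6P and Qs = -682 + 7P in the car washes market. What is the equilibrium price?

Set Qd = Qs: 605 - 6P = -682 + 7P.
1287 = 13P, so P* = 99.
Q* = 605 − 6(99) = 11.

P* = 99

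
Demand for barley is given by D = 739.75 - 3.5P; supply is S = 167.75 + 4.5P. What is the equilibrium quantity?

Set D = S: 739.75 - 3.5P = 167.75 + 4.5P.
572 = 8P, so P* = 71.5.
Q* = 739.75 − 3.5(71.5) = 489.5.

Q* = 489.5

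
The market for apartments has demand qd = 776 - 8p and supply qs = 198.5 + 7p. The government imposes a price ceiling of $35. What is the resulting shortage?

Shortage = 52.5

Equilibrium price would be p* = 38.5, so the ceiling at 35 binds.
At p = 35: qd = 776 − 8(35) = 496, qs = 198.5 + 7(35) = 443.5.
Shortage = 496 − 443.5 = 52.5.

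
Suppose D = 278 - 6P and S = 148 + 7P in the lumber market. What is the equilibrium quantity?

Set D = S: 278 - 6P = 148 + 7P.
130 = 13P, so P* = 10.
Q* = 278 − 6(10) = 218.

Q* = 218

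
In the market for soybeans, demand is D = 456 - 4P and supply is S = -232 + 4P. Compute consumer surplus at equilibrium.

Consumer surplus = 1568

Equilibrium: 456 - 4P = -232 + 4P gives P* = 86, Q* = 112.
Demand choke price (D = 0): P = 114.
CS = ½(114 − 86)(112) = 1568.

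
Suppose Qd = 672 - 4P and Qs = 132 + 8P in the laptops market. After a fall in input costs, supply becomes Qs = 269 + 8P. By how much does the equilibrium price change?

Original equilibrium: P* = 45, Q* = 492.
New equilibrium: 672 - 4P = 269 + 8P, so 403 = 12P and P' = 403/12; Q' = 672 − 4(403/12) = 1613/3.
Change in price: 403/12 − 45 = -137/12.

ΔP = -137/12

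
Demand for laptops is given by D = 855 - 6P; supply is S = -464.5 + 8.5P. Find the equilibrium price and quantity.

Set D = S: 855 - 6P = -464.5 + 8.5P.
1319.5 = 14.5P, so P* = 91.
Q* = 855 − 6(91) = 309.

P* = 91, Q* = 309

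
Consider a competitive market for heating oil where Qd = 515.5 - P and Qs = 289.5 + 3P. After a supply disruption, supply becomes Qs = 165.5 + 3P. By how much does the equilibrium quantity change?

Original equilibrium: P* = 56.5, Q* = 459.
New equilibrium: 515.5 - P = 165.5 + 3P, so 350 = 4P and P' = 87.5; Q' = 515.5 − 1(87.5) = 428.
Change in quantity: 428 − 459 = -31.

ΔQ = -31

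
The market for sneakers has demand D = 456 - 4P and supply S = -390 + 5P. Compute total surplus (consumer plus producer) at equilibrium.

Total surplus = 1440

Equilibrium: 456 - 4P = -390 + 5P gives P* = 94, Q* = 80.
Demand choke price: P = 114; supply starts at P = 78.
CS = ½(114 − 94)(80) = 800; PS = ½(94 − 78)(80) = 640.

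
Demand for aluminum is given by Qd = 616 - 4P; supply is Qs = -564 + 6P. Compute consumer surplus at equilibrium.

Consumer surplus = 2592

Equilibrium: 616 - 4P = -564 + 6P gives P* = 118, Q* = 144.
Demand choke price (Qd = 0): P = 154.
CS = ½(154 − 118)(144) = 2592.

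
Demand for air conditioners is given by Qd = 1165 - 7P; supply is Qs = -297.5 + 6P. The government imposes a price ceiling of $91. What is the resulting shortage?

Shortage = 279.5

Equilibrium price would be P* = 112.5, so the ceiling at 91 binds.
At P = 91: Qd = 1165 − 7(91) = 528, Qs = -297.5 + 6(91) = 248.5.
Shortage = 528 − 248.5 = 279.5.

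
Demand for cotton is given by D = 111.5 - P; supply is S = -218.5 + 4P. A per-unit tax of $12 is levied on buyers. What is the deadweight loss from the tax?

Deadweight loss = 57.6

Pre-tax equilibrium: P* = 66, Q* = 45.5.
Tax on buyers shifts demand to D = 111.5 − 1(P + 12) = 99.5 - P.
99.5 - P = -218.5 + 4P gives seller price Ps = 63.6; buyers pay Pb = 63.6 + 12 = 75.6.
New quantity: Q = 111.5 − 1(75.6) = 35.9.
DWL = ½ × 12 × (45.5 − 35.9) = 57.6.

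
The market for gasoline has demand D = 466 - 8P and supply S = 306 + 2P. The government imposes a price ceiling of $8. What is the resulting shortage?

Shortage = 80

Equilibrium price would be P* = 16, so the ceiling at 8 binds.
At P = 8: D = 466 − 8(8) = 402, S = 306 + 2(8) = 322.
Shortage = 402 − 322 = 80.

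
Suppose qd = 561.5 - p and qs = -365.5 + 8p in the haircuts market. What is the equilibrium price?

Set qd = qs: 561.5 - p = -365.5 + 8p.
927 = 9p, so p* = 103.
q* = 561.5 − 1(103) = 458.5.

p* = 103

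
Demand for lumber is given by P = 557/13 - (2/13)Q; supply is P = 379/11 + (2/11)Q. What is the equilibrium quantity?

Q* = 25

Set the two price expressions equal: 557/13 - (2/13)Q = 379/11 + (2/11)Q.
1200/143 = (48/143)Q, so Q* = 25.
P* = 557/13 − (2/13)(25) = 39.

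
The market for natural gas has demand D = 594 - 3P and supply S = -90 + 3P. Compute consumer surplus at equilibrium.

Consumer surplus = 10584

Equilibrium: 594 - 3P = -90 + 3P gives P* = 114, Q* = 252.
Demand choke price (D = 0): P = 198.
CS = ½(198 − 114)(252) = 10584.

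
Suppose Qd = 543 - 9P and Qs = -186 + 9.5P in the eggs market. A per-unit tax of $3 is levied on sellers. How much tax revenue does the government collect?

Pre-tax equilibrium: P* = 1458/37, Q* = 6969/37.
Tax on sellers shifts supply to Qs = -186 + 9.5(P − 3) = -214.5 + 9.5P.
543 - 9P = -214.5 + 9.5P gives buyer price Pb = 1515/37; sellers receive Ps = 1515/37 − 3 = 1404/37.
New quantity: Q = 543 − 9(1515/37) = 6456/37.
Revenue = 3 × 6456/37 = 19368/37.

Tax revenue = 19368/37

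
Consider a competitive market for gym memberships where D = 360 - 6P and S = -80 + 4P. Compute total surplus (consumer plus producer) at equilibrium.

Equilibrium: 360 - 6P = -80 + 4P gives P* = 44, Q* = 96.
Demand choke price: P = 60; supply starts at P = 20.
CS = ½(60 − 44)(96) = 768; PS = ½(44 − 20)(96) = 1152.

Total surplus = 1920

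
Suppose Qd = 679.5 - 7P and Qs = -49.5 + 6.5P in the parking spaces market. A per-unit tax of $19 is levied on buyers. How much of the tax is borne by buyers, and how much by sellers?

Pre-tax equilibrium: P* = 54, Q* = 301.5.
Tax on buyers shifts demand to Qd = 679.5 − 7(P + 19) = 546.5 - 7P.
546.5 - 7P = -49.5 + 6.5P gives seller price Ps = 1192/27; buyers pay Pb = 1192/27 + 19 = 1705/27.
New quantity: Q = 679.5 − 7(1705/27) = 12823/54.
Buyer burden = 1705/27 − 54 = 247/27; seller burden = 54 − 1192/27 = 266/27.

Buyers bear 247/27, sellers bear 266/27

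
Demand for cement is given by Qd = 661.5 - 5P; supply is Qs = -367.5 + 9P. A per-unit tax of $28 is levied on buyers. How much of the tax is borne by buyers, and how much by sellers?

Pre-tax equilibrium: P* = 73.5, Q* = 294.
Tax on buyers shifts demand to Qd = 661.5 − 5(P + 28) = 521.5 - 5P.
521.5 - 5P = -367.5 + 9P gives seller price Ps = 63.5; buyers pay Pb = 63.5 + 28 = 91.5.
New quantity: Q = 661.5 − 5(91.5) = 204.
Buyer burden = 91.5 − 73.5 = 18; seller burden = 73.5 − 63.5 = 10.

Buyers bear $18, sellers bear $10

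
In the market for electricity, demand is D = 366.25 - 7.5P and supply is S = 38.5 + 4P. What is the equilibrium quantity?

Set D = S: 366.25 - 7.5P = 38.5 + 4P.
327.75 = 11.5P, so P* = 28.5.
Q* = 366.25 − 7.5(28.5) = 152.5.

Q* = 152.5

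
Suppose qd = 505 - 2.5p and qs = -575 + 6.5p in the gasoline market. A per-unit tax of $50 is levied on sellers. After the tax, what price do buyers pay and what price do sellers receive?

Buyers pay 1405/9, sellers receive 955/9

Pre-tax equilibrium: p* = 120, q* = 205.
Tax on sellers shifts supply to qs = -575 + 6.5(p − 50) = -900 + 6.5p.
505 - 2.5p = -900 + 6.5p gives buyer price pb = 1405/9; sellers receive ps = 1405/9 − 50 = 955/9.
New quantity: q = 505 − 2.5(1405/9) = 2065/18.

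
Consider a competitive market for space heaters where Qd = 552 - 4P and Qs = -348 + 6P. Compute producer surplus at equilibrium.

Producer surplus = 3072

Equilibrium: 552 - 4P = -348 + 6P gives P* = 90, Q* = 192.
Supply starts at P = 58 (where Qs = 0).
PS = ½(90 − 58)(192) = 3072.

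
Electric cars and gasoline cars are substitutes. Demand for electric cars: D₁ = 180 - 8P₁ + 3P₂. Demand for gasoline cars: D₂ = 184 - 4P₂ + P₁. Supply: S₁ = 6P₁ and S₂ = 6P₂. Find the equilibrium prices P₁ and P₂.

Market 1: 180 - 8P₁ + 3P₂ = 6P₁ → 14P₁ - 3P₂ = 180.
Market 2: 10P₂ - P₁ = 184.
Eliminating P₂: 10×(1) + 3×(2) gives 137P₁ = 2352, so P₁ = 2352/137.
Back-substitute into (2): P₂ = (184 + 1×2352/137) / 10 = 2756/137.

P₁ = 2352/137, P₂ = 2756/137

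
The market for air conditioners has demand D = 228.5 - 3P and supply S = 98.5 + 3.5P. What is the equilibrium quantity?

Set D = S: 228.5 - 3P = 98.5 + 3.5P.
130 = 6.5P, so P* = 20.
Q* = 228.5 − 3(20) = 168.5.

Q* = 168.5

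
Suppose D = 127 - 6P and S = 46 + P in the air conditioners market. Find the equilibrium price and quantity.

P* = 81/7, Q* = 403/7

Set D = S: 127 - 6P = 46 + P.
81 = 7P, so P* = 81/7.
Q* = 127 − 6(81/7) = 403/7.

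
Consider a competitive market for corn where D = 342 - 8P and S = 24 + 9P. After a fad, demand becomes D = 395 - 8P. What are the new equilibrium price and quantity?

Original equilibrium: P* = 318/17, Q* = 3270/17.
New equilibrium: 395 - 8P = 24 + 9P, so 371 = 17P and P' = 371/17; Q' = 395 − 8(371/17) = 3747/17.

P' = 371/17, Q' = 3747/17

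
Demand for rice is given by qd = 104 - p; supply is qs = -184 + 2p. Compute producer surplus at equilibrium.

Equilibrium: 104 - p = -184 + 2p gives p* = 96, q* = 8.
Supply starts at p = 92 (where qs = 0).
PS = ½(96 − 92)(8) = 16.

Producer surplus = 16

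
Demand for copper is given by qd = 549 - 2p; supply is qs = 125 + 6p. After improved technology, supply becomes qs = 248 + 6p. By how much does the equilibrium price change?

Original equilibrium: p* = 53, q* = 443.
New equilibrium: 549 - 2p = 248 + 6p, so 301 = 8p and p' = 37.625; q' = 549 − 2(37.625) = 473.75.
Change in price: 37.625 − 53 = -15.375.

Δp = -15.375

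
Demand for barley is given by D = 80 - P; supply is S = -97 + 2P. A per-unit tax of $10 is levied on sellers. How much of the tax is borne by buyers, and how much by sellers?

Pre-tax equilibrium: P* = 59, Q* = 21.
Tax on sellers shifts supply to S = -97 + 2(P − 10) = -117 + 2P.
80 - P = -117 + 2P gives buyer price Pb = 197/3; sellers receive Ps = 197/3 − 10 = 167/3.
New quantity: Q = 80 − 1(197/3) = 43/3.
Buyer burden = 197/3 − 59 = 20/3; seller burden = 59 − 167/3 = 10/3.

Buyers bear 20/3, sellers bear 10/3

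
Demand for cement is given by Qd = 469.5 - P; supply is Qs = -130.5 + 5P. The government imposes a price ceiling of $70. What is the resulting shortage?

Shortage = 180

Equilibrium price would be P* = 100, so the ceiling at 70 binds.
At P = 70: Qd = 469.5 − 1(70) = 399.5, Qs = -130.5 + 5(70) = 219.5.
Shortage = 399.5 − 219.5 = 180.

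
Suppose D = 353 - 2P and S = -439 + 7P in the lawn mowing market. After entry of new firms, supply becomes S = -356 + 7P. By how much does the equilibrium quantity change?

ΔQ = 166/9

Original equilibrium: P* = 88, Q* = 177.
New equilibrium: 353 - 2P = -356 + 7P, so 709 = 9P and P' = 709/9; Q' = 353 − 2(709/9) = 1759/9.
Change in quantity: 1759/9 − 177 = 166/9.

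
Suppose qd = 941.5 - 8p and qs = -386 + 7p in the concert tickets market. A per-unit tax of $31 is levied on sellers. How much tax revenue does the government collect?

Pre-tax equilibrium: p* = 88.5, q* = 233.5.
Tax on sellers shifts supply to qs = -386 + 7(p − 31) = -603 + 7p.
941.5 - 8p = -603 + 7p gives buyer price pb = 3089/30; sellers receive ps = 3089/30 − 31 = 2159/30.
New quantity: q = 941.5 − 8(3089/30) = 3533/30.
Revenue = 31 × 3533/30 = 109523/30.

Tax revenue = 109523/30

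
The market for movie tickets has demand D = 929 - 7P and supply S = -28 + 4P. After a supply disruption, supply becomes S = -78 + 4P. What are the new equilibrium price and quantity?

Original equilibrium: P* = 87, Q* = 320.
New equilibrium: 929 - 7P = -78 + 4P, so 1007 = 11P and P' = 1007/11; Q' = 929 − 7(1007/11) = 3170/11.

P' = 1007/11, Q' = 3170/11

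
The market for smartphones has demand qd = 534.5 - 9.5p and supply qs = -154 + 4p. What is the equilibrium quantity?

Set qd = qs: 534.5 - 9.5p = -154 + 4p.
688.5 = 13.5p, so p* = 51.
q* = 534.5 − 9.5(51) = 50.

q* = 50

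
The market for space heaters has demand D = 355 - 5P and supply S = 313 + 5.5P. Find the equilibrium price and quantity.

P* = 4, Q* = 335

Set D = S: 355 - 5P = 313 + 5.5P.
42 = 10.5P, so P* = 4.
Q* = 355 − 5(4) = 335.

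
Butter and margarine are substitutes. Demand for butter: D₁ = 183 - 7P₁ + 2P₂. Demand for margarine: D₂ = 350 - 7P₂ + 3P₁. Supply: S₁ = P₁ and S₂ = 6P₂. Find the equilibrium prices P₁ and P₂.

Market 1: 183 - 7P₁ + 2P₂ = P₁ → 8P₁ - 2P₂ = 183.
Market 2: 13P₂ - 3P₁ = 350.
Eliminating P₂: 13×(1) + 2×(2) gives 98P₁ = 3079, so P₁ = 3079/98.
Back-substitute into (2): P₂ = (350 + 3×3079/98) / 13 = 3349/98.

P₁ = 3079/98, P₂ = 3349/98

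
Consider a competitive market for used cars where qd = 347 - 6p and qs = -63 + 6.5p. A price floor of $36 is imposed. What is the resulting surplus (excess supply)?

Equilibrium price would be p* = 32.8, so the floor at 36 binds.
At p = 36: qd = 131, qs = 171.
Surplus = 171 − 131 = 40.

Surplus = 40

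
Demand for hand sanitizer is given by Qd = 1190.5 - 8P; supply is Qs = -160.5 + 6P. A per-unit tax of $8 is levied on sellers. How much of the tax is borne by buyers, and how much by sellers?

Buyers bear 24/7, sellers bear 32/7

Pre-tax equilibrium: P* = 96.5, Q* = 418.5.
Tax on sellers shifts supply to Qs = -160.5 + 6(P − 8) = -208.5 + 6P.
1190.5 - 8P = -208.5 + 6P gives buyer price Pb = 1399/14; sellers receive Ps = 1399/14 − 8 = 1287/14.
New quantity: Q = 1190.5 − 8(1399/14) = 5475/14.
Buyer burden = 1399/14 − 96.5 = 24/7; seller burden = 96.5 − 1287/14 = 32/7.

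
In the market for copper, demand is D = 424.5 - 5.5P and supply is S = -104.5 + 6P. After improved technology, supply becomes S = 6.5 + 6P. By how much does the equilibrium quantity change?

Original equilibrium: P* = 46, Q* = 171.5.
New equilibrium: 424.5 - 5.5P = 6.5 + 6P, so 418 = 11.5P and P' = 836/23; Q' = 424.5 − 5.5(836/23) = 10331/46.
Change in quantity: 10331/46 − 171.5 = 1221/23.

ΔQ = 1221/23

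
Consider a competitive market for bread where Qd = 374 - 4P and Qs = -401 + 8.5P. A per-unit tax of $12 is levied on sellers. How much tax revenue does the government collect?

Tax revenue = 1120.32

Pre-tax equilibrium: P* = 62, Q* = 126.
Tax on sellers shifts supply to Qs = -401 + 8.5(P − 12) = -503 + 8.5P.
374 - 4P = -503 + 8.5P gives buyer price Pb = 70.16; sellers receive Ps = 70.16 − 12 = 58.16.
New quantity: Q = 374 − 4(70.16) = 93.36.
Revenue = 12 × 93.36 = 1120.32.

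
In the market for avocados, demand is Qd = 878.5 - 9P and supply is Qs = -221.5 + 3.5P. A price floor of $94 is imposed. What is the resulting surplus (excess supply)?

Surplus = 75

Equilibrium price would be P* = 88, so the floor at 94 binds.
At P = 94: Qd = 32.5, Qs = 107.5.
Surplus = 107.5 − 32.5 = 75.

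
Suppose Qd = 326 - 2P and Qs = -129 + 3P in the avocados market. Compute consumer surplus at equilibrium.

Consumer surplus = 5184

Equilibrium: 326 - 2P = -129 + 3P gives P* = 91, Q* = 144.
Demand choke price (Qd = 0): P = 163.
CS = ½(163 − 91)(144) = 5184.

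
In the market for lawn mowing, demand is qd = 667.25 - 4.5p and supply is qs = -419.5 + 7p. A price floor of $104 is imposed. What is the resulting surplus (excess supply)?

Surplus = 109.25

Equilibrium price would be p* = 94.5, so the floor at 104 binds.
At p = 104: qd = 199.25, qs = 308.5.
Surplus = 308.5 − 199.25 = 109.25.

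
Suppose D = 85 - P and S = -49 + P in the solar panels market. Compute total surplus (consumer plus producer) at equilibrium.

Total surplus = 324

Equilibrium: 85 - P = -49 + P gives P* = 67, Q* = 18.
Demand choke price: P = 85; supply starts at P = 49.
CS = ½(85 − 67)(18) = 162; PS = ½(67 − 49)(18) = 162.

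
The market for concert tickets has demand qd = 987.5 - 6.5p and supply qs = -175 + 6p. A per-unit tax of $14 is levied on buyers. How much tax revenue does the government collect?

Tax revenue = 4750.48

Pre-tax equilibrium: p* = 93, q* = 383.
Tax on buyers shifts demand to qd = 987.5 − 6.5(p + 14) = 896.5 - 6.5p.
896.5 - 6.5p = -175 + 6p gives seller price ps = 85.72; buyers pay pb = 85.72 + 14 = 99.72.
New quantity: q = 987.5 − 6.5(99.72) = 339.32.
Revenue = 14 × 339.32 = 4750.48.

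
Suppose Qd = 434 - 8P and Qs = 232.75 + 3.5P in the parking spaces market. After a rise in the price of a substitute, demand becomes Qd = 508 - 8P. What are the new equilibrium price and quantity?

P' = 1101/46, Q' = 7280/23

Original equilibrium: P* = 17.5, Q* = 294.
New equilibrium: 508 - 8P = 232.75 + 3.5P, so 275.25 = 11.5P and P' = 1101/46; Q' = 508 − 8(1101/46) = 7280/23.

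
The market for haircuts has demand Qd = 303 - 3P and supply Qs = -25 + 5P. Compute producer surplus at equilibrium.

Producer surplus = 3240

Equilibrium: 303 - 3P = -25 + 5P gives P* = 41, Q* = 180.
Supply starts at P = 5 (where Qs = 0).
PS = ½(41 − 5)(180) = 3240.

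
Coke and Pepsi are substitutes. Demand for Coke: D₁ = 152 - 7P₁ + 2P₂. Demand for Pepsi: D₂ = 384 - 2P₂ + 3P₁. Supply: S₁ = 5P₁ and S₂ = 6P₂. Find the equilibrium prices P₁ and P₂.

Market 1: 152 - 7P₁ + 2P₂ = 5P₁ → 12P₁ - 2P₂ = 152.
Market 2: 8P₂ - 3P₁ = 384.
Eliminating P₂: 8×(1) + 2×(2) gives 90P₁ = 1984, so P₁ = 992/45.
Back-substitute into (2): P₂ = (384 + 3×992/45) / 8 = 844/15.

P₁ = 992/45, P₂ = 844/15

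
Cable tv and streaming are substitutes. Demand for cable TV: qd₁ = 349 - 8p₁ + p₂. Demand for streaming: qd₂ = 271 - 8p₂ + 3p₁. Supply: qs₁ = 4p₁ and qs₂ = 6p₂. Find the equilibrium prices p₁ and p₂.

p₁ = 1719/55, p₂ = 1433/55

Market 1: 349 - 8p₁ + p₂ = 4p₁ → 12p₁ - p₂ = 349.
Market 2: 14p₂ - 3p₁ = 271.
Eliminating p₂: 14×(1) + 1×(2) gives 165p₁ = 5157, so p₁ = 1719/55.
Back-substitute into (2): p₂ = (271 + 3×1719/55) / 14 = 1433/55.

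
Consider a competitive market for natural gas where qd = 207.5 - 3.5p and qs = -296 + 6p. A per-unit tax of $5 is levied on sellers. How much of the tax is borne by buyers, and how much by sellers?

Pre-tax equilibrium: p* = 53, q* = 22.
Tax on sellers shifts supply to qs = -296 + 6(p − 5) = -326 + 6p.
207.5 - 3.5p = -326 + 6p gives buyer price pb = 1067/19; sellers receive ps = 1067/19 − 5 = 972/19.
New quantity: q = 207.5 − 3.5(1067/19) = 208/19.
Buyer burden = 1067/19 − 53 = 60/19; seller burden = 53 − 972/19 = 35/19.

Buyers bear 60/19, sellers bear 35/19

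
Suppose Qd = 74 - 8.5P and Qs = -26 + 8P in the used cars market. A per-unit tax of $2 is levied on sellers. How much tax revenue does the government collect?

Tax revenue = 940/33

Pre-tax equilibrium: P* = 200/33, Q* = 742/33.
Tax on sellers shifts supply to Qs = -26 + 8(P − 2) = -42 + 8P.
74 - 8.5P = -42 + 8P gives buyer price Pb = 232/33; sellers receive Ps = 232/33 − 2 = 166/33.
New quantity: Q = 74 − 8.5(232/33) = 470/33.
Revenue = 2 × 470/33 = 940/33.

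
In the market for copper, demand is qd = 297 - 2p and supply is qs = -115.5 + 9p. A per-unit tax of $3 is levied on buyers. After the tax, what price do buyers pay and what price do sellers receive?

Pre-tax equilibrium: p* = 37.5, q* = 222.
Tax on buyers shifts demand to qd = 297 − 2(p + 3) = 291 - 2p.
291 - 2p = -115.5 + 9p gives seller price ps = 813/22; buyers pay pb = 813/22 + 3 = 879/22.
New quantity: q = 297 − 2(879/22) = 2388/11.

Buyers pay 879/22, sellers receive 813/22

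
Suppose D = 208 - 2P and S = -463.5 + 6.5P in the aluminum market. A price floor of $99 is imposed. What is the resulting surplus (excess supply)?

Equilibrium price would be P* = 79, so the floor at 99 binds.
At P = 99: D = 10, S = 180.
Surplus = 180 − 10 = 170.

Surplus = 170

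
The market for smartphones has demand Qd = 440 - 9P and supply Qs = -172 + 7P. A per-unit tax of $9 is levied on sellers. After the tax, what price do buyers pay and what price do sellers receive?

Pre-tax equilibrium: P* = 38.25, Q* = 95.75.
Tax on sellers shifts supply to Qs = -172 + 7(P − 9) = -235 + 7P.
440 - 9P = -235 + 7P gives buyer price Pb = 42.1875; sellers receive Ps = 42.1875 − 9 = 33.1875.
New quantity: Q = 440 − 9(42.1875) = 60.3125.

Buyers pay $42.1875, sellers receive $33.1875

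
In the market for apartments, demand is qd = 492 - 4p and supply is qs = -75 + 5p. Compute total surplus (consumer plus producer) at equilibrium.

Equilibrium: 492 - 4p = -75 + 5p gives p* = 63, q* = 240.
Demand choke price: p = 123; supply starts at p = 15.
CS = ½(123 − 63)(240) = 7200; PS = ½(63 − 15)(240) = 5760.

Total surplus = 12960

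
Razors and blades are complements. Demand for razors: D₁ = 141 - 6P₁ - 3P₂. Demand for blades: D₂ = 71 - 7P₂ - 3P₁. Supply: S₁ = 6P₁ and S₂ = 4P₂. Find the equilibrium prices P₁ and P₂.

P₁ = 446/41, P₂ = 143/41

Market 1: 141 - 6P₁ - 3P₂ = 6P₁ → 12P₁ + 3P₂ = 141.
Market 2: 11P₂ + 3P₁ = 71.
Eliminating P₂: 11×(1) − 3×(2) gives 123P₁ = 1338, so P₁ = 446/41.
Back-substitute into (2): P₂ = (71 − 3×446/41) / 11 = 143/41.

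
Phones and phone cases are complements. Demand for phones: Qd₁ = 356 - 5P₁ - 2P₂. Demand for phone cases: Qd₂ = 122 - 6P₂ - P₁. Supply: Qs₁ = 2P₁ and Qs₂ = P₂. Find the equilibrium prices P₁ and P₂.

Market 1: 356 - 5P₁ - 2P₂ = 2P₁ → 7P₁ + 2P₂ = 356.
Market 2: 7P₂ + P₁ = 122.
Eliminating P₂: 7×(1) − 2×(2) gives 47P₁ = 2248, so P₁ = 2248/47.
Back-substitute into (2): P₂ = (122 − 1×2248/47) / 7 = 498/47.

P₁ = 2248/47, P₂ = 498/47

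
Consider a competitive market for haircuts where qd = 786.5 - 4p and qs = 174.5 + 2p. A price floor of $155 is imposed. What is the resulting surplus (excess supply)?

Equilibrium price would be p* = 102, so the floor at 155 binds.
At p = 155: qd = 166.5, qs = 484.5.
Surplus = 484.5 − 166.5 = 318.

Surplus = 318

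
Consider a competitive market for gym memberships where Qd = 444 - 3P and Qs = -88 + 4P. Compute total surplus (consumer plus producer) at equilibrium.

Equilibrium: 444 - 3P = -88 + 4P gives P* = 76, Q* = 216.
Demand choke price: P = 148; supply starts at P = 22.
CS = ½(148 − 76)(216) = 7776; PS = ½(76 − 22)(216) = 5832.

Total surplus = 13608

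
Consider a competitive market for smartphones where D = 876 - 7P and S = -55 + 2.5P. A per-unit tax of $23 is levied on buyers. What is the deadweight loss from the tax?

Pre-tax equilibrium: P* = 98, Q* = 190.
Tax on buyers shifts demand to D = 876 − 7(P + 23) = 715 - 7P.
715 - 7P = -55 + 2.5P gives seller price Ps = 1540/19; buyers pay Pb = 1540/19 + 23 = 1977/19.
New quantity: Q = 876 − 7(1977/19) = 2805/19.
DWL = ½ × 23 × (190 − 2805/19) = 18515/38.

Deadweight loss = 18515/38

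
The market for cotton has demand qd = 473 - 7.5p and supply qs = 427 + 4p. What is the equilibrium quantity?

Set qd = qs: 473 - 7.5p = 427 + 4p.
46 = 11.5p, so p* = 4.
q* = 473 − 7.5(4) = 443.

q* = 443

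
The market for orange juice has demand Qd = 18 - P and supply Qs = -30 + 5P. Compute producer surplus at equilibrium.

Producer surplus = 10

Equilibrium: 18 - P = -30 + 5P gives P* = 8, Q* = 10.
Supply starts at P = 6 (where Qs = 0).
PS = ½(8 − 6)(10) = 10.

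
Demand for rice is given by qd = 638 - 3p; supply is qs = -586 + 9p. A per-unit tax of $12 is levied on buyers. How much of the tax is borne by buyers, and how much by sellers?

Pre-tax equilibrium: p* = 102, q* = 332.
Tax on buyers shifts demand to qd = 638 − 3(p + 12) = 602 - 3p.
602 - 3p = -586 + 9p gives seller price ps = 99; buyers pay pb = 99 + 12 = 111.
New quantity: q = 638 − 3(111) = 305.
Buyer burden = 111 − 102 = 9; seller burden = 102 − 99 = 3.

Buyers bear $9, sellers bear $3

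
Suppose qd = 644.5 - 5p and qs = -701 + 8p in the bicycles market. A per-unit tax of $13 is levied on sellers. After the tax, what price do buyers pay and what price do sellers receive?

Pre-tax equilibrium: p* = 103.5, q* = 127.
Tax on sellers shifts supply to qs = -701 + 8(p − 13) = -805 + 8p.
644.5 - 5p = -805 + 8p gives buyer price pb = 111.5; sellers receive ps = 111.5 − 13 = 98.5.
New quantity: q = 644.5 − 5(111.5) = 87.

Buyers pay $111.5, sellers receive $98.5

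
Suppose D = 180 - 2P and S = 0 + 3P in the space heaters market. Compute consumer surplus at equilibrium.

Equilibrium: 180 - 2P = 0 + 3P gives P* = 36, Q* = 108.
Demand choke price (D = 0): P = 90.
CS = ½(90 − 36)(108) = 2916.

Consumer surplus = 2916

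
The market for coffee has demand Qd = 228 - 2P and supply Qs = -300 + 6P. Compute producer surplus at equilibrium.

Equilibrium: 228 - 2P = -300 + 6P gives P* = 66, Q* = 96.
Supply starts at P = 50 (where Qs = 0).
PS = ½(66 − 50)(96) = 768.

Producer surplus = 768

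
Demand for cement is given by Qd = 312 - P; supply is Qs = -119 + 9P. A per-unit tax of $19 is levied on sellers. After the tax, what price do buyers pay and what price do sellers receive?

Buyers pay $60.2, sellers receive $41.2

Pre-tax equilibrium: P* = 43.1, Q* = 268.9.
Tax on sellers shifts supply to Qs = -119 + 9(P − 19) = -290 + 9P.
312 - P = -290 + 9P gives buyer price Pb = 60.2; sellers receive Ps = 60.2 − 19 = 41.2.
New quantity: Q = 312 − 1(60.2) = 251.8.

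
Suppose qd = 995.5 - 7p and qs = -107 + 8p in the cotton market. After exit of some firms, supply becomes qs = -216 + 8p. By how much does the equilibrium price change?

Δp = 109/15

Original equilibrium: p* = 73.5, q* = 481.
New equilibrium: 995.5 - 7p = -216 + 8p, so 1211.5 = 15p and p' = 2423/30; q' = 995.5 − 7(2423/30) = 6452/15.
Change in price: 2423/30 − 73.5 = 109/15.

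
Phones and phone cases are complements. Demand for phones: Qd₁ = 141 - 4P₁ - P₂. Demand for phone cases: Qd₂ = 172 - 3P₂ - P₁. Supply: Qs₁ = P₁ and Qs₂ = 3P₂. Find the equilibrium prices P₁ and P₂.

Market 1: 141 - 4P₁ - P₂ = P₁ → 5P₁ + P₂ = 141.
Market 2: 6P₂ + P₁ = 172.
Eliminating P₂: 6×(1) − 1×(2) gives 29P₁ = 674, so P₁ = 674/29.
Back-substitute into (2): P₂ = (172 − 1×674/29) / 6 = 719/29.

P₁ = 674/29, P₂ = 719/29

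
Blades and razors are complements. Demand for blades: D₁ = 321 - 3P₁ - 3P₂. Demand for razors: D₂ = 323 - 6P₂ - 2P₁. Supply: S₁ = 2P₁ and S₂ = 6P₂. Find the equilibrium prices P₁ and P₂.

Market 1: 321 - 3P₁ - 3P₂ = 2P₁ → 5P₁ + 3P₂ = 321.
Market 2: 12P₂ + 2P₁ = 323.
Eliminating P₂: 12×(1) − 3×(2) gives 54P₁ = 2883, so P₁ = 961/18.
Back-substitute into (2): P₂ = (323 − 2×961/18) / 12 = 973/54.

P₁ = 961/18, P₂ = 973/54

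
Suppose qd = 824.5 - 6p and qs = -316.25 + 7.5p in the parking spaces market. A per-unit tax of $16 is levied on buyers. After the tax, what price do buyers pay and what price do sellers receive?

Pre-tax equilibrium: p* = 84.5, q* = 317.5.
Tax on buyers shifts demand to qd = 824.5 − 6(p + 16) = 728.5 - 6p.
728.5 - 6p = -316.25 + 7.5p gives seller price ps = 1393/18; buyers pay pb = 1393/18 + 16 = 1681/18.
New quantity: q = 824.5 − 6(1681/18) = 1585/6.

Buyers pay 1681/18, sellers receive 1393/18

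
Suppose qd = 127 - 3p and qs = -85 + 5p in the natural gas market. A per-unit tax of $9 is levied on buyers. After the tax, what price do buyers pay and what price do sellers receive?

Pre-tax equilibrium: p* = 26.5, q* = 47.5.
Tax on buyers shifts demand to qd = 127 − 3(p + 9) = 100 - 3p.
100 - 3p = -85 + 5p gives seller price ps = 23.125; buyers pay pb = 23.125 + 9 = 32.125.
New quantity: q = 127 − 3(32.125) = 30.625.

Buyers pay $32.125, sellers receive $23.125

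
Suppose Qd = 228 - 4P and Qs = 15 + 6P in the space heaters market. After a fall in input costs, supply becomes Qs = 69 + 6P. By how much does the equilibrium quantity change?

Original equilibrium: P* = 21.3, Q* = 142.8.
New equilibrium: 228 - 4P = 69 + 6P, so 159 = 10P and P' = 15.9; Q' = 228 − 4(15.9) = 164.4.
Change in quantity: 164.4 − 142.8 = 21.6.

ΔQ = 21.6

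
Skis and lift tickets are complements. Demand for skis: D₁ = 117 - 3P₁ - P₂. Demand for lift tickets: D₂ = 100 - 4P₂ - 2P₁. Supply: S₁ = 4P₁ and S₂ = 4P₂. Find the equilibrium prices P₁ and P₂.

Market 1: 117 - 3P₁ - P₂ = 4P₁ → 7P₁ + P₂ = 117.
Market 2: 8P₂ + 2P₁ = 100.
Eliminating P₂: 8×(1) − 1×(2) gives 54P₁ = 836, so P₁ = 418/27.
Back-substitute into (2): P₂ = (100 − 2×418/27) / 8 = 233/27.

P₁ = 418/27, P₂ = 233/27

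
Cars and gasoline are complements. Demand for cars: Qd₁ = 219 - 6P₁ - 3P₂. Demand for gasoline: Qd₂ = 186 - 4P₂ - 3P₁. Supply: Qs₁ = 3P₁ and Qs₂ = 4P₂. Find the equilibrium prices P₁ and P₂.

Market 1: 219 - 6P₁ - 3P₂ = 3P₁ → 9P₁ + 3P₂ = 219.
Market 2: 8P₂ + 3P₁ = 186.
Eliminating P₂: 8×(1) − 3×(2) gives 63P₁ = 1194, so P₁ = 398/21.
Back-substitute into (2): P₂ = (186 − 3×398/21) / 8 = 113/7.

P₁ = 398/21, P₂ = 113/7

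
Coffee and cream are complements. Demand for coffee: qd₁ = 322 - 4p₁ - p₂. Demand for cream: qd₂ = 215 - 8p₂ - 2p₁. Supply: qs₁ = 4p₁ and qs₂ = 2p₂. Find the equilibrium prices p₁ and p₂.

p₁ = 3005/78, p₂ = 538/39

Market 1: 322 - 4p₁ - p₂ = 4p₁ → 8p₁ + p₂ = 322.
Market 2: 10p₂ + 2p₁ = 215.
Eliminating p₂: 10×(1) − 1×(2) gives 78p₁ = 3005, so p₁ = 3005/78.
Back-substitute into (2): p₂ = (215 − 2×3005/78) / 10 = 538/39.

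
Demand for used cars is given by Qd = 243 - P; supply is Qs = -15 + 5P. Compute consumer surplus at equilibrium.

Equilibrium: 243 - P = -15 + 5P gives P* = 43, Q* = 200.
Demand choke price (Qd = 0): P = 243.
CS = ½(243 − 43)(200) = 20000.

Consumer surplus = 20000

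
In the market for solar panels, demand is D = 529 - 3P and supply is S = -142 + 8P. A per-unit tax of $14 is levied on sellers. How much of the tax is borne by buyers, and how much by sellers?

Buyers bear 112/11, sellers bear 42/11

Pre-tax equilibrium: P* = 61, Q* = 346.
Tax on sellers shifts supply to S = -142 + 8(P − 14) = -254 + 8P.
529 - 3P = -254 + 8P gives buyer price Pb = 783/11; sellers receive Ps = 783/11 − 14 = 629/11.
New quantity: Q = 529 − 3(783/11) = 3470/11.
Buyer burden = 783/11 − 61 = 112/11; seller burden = 61 − 629/11 = 42/11.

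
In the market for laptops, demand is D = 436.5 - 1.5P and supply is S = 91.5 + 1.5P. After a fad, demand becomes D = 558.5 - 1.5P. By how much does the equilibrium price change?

Original equilibrium: P* = 115, Q* = 264.
New equilibrium: 558.5 - 1.5P = 91.5 + 1.5P, so 467 = 3P and P' = 467/3; Q' = 558.5 − 1.5(467/3) = 325.
Change in price: 467/3 − 115 = 122/3.

ΔP = 122/3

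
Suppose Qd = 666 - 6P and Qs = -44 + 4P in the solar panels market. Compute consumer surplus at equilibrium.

Equilibrium: 666 - 6P = -44 + 4P gives P* = 71, Q* = 240.
Demand choke price (Qd = 0): P = 111.
CS = ½(111 − 71)(240) = 4800.

Consumer surplus = 4800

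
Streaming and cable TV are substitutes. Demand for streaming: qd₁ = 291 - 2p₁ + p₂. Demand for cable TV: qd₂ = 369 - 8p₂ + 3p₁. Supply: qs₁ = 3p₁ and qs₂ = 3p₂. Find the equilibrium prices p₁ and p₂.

Market 1: 291 - 2p₁ + p₂ = 3p₁ → 5p₁ - p₂ = 291.
Market 2: 11p₂ - 3p₁ = 369.
Eliminating p₂: 11×(1) + 1×(2) gives 52p₁ = 3570, so p₁ = 1785/26.
Back-substitute into (2): p₂ = (369 + 3×1785/26) / 11 = 1359/26.

p₁ = 1785/26, p₂ = 1359/26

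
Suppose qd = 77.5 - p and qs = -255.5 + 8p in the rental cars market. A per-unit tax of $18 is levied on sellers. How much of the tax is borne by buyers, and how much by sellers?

Buyers bear $16, sellers bear $2

Pre-tax equilibrium: p* = 37, q* = 40.5.
Tax on sellers shifts supply to qs = -255.5 + 8(p − 18) = -399.5 + 8p.
77.5 - p = -399.5 + 8p gives buyer price pb = 53; sellers receive ps = 53 − 18 = 35.
New quantity: q = 77.5 − 1(53) = 24.5.
Buyer burden = 53 − 37 = 16; seller burden = 37 − 35 = 2.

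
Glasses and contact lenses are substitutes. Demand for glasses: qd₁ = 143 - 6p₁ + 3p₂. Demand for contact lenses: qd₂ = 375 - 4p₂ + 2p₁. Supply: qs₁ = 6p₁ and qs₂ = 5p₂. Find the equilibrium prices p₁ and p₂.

Market 1: 143 - 6p₁ + 3p₂ = 6p₁ → 12p₁ - 3p₂ = 143.
Market 2: 9p₂ - 2p₁ = 375.
Eliminating p₂: 9×(1) + 3×(2) gives 102p₁ = 2412, so p₁ = 402/17.
Back-substitute into (2): p₂ = (375 + 2×402/17) / 9 = 2393/51.

p₁ = 402/17, p₂ = 2393/51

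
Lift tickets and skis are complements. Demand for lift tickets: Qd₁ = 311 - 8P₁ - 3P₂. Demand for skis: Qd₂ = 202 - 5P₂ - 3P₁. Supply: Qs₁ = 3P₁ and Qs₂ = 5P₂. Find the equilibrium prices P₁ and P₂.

P₁ = 2504/101, P₂ = 1289/101

Market 1: 311 - 8P₁ - 3P₂ = 3P₁ → 11P₁ + 3P₂ = 311.
Market 2: 10P₂ + 3P₁ = 202.
Eliminating P₂: 10×(1) − 3×(2) gives 101P₁ = 2504, so P₁ = 2504/101.
Back-substitute into (2): P₂ = (202 − 3×2504/101) / 10 = 1289/101.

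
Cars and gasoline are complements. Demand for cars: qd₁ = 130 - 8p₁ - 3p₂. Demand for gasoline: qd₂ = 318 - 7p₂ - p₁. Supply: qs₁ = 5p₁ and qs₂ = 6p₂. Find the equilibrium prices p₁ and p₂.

Market 1: 130 - 8p₁ - 3p₂ = 5p₁ → 13p₁ + 3p₂ = 130.
Market 2: 13p₂ + p₁ = 318.
Eliminating p₂: 13×(1) − 3×(2) gives 166p₁ = 736, so p₁ = 368/83.
Back-substitute into (2): p₂ = (318 − 1×368/83) / 13 = 2002/83.

p₁ = 368/83, p₂ = 2002/83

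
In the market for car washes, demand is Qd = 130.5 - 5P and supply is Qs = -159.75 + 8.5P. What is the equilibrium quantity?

Q* = 23

Set Qd = Qs: 130.5 - 5P = -159.75 + 8.5P.
290.25 = 13.5P, so P* = 21.5.
Q* = 130.5 − 5(21.5) = 23.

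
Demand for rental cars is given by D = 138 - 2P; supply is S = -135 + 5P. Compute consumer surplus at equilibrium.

Consumer surplus = 900

Equilibrium: 138 - 2P = -135 + 5P gives P* = 39, Q* = 60.
Demand choke price (D = 0): P = 69.
CS = ½(69 − 39)(60) = 900.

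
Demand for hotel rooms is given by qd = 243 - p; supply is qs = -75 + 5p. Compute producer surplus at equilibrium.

Equilibrium: 243 - p = -75 + 5p gives p* = 53, q* = 190.
Supply starts at p = 15 (where qs = 0).
PS = ½(53 − 15)(190) = 3610.

Producer surplus = 3610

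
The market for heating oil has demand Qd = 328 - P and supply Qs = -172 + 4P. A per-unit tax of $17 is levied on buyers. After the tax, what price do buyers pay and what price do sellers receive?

Buyers pay $113.6, sellers receive $96.6

Pre-tax equilibrium: P* = 100, Q* = 228.
Tax on buyers shifts demand to Qd = 328 − 1(P + 17) = 311 - P.
311 - P = -172 + 4P gives seller price Ps = 96.6; buyers pay Pb = 96.6 + 17 = 113.6.
New quantity: Q = 328 − 1(113.6) = 214.4.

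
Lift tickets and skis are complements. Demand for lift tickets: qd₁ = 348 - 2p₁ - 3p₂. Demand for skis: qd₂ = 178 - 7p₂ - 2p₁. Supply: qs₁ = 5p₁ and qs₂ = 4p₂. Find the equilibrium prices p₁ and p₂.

Market 1: 348 - 2p₁ - 3p₂ = 5p₁ → 7p₁ + 3p₂ = 348.
Market 2: 11p₂ + 2p₁ = 178.
Eliminating p₂: 11×(1) − 3×(2) gives 71p₁ = 3294, so p₁ = 3294/71.
Back-substitute into (2): p₂ = (178 − 2×3294/71) / 11 = 550/71.

p₁ = 3294/71, p₂ = 550/71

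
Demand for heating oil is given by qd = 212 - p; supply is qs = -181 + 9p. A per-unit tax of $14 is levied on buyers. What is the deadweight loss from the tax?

Deadweight loss = 88.2

Pre-tax equilibrium: p* = 39.3, q* = 172.7.
Tax on buyers shifts demand to qd = 212 − 1(p + 14) = 198 - p.
198 - p = -181 + 9p gives seller price ps = 37.9; buyers pay pb = 37.9 + 14 = 51.9.
New quantity: q = 212 − 1(51.9) = 160.1.
DWL = ½ × 14 × (172.7 − 160.1) = 88.2.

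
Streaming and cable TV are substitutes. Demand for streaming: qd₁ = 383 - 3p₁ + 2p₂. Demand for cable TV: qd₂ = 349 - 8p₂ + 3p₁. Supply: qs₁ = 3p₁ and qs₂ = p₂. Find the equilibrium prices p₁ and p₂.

p₁ = 4145/48, p₂ = 67.5625

Market 1: 383 - 3p₁ + 2p₂ = 3p₁ → 6p₁ - 2p₂ = 383.
Market 2: 9p₂ - 3p₁ = 349.
Eliminating p₂: 9×(1) + 2×(2) gives 48p₁ = 4145, so p₁ = 4145/48.
Back-substitute into (2): p₂ = (349 + 3×4145/48) / 9 = 67.5625.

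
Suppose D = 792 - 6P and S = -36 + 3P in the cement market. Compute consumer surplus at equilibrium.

Equilibrium: 792 - 6P = -36 + 3P gives P* = 92, Q* = 240.
Demand choke price (D = 0): P = 132.
CS = ½(132 − 92)(240) = 4800.

Consumer surplus = 4800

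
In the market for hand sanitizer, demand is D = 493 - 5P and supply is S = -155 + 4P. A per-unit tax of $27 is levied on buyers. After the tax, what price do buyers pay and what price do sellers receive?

Buyers pay $84, sellers receive $57

Pre-tax equilibrium: P* = 72, Q* = 133.
Tax on buyers shifts demand to D = 493 − 5(P + 27) = 358 - 5P.
358 - 5P = -155 + 4P gives seller price Ps = 57; buyers pay Pb = 57 + 27 = 84.
New quantity: Q = 493 − 5(84) = 73.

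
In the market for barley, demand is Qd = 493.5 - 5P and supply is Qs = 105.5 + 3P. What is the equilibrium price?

Set Qd = Qs: 493.5 - 5P = 105.5 + 3P.
388 = 8P, so P* = 48.5.
Q* = 493.5 − 5(48.5) = 251.

P* = 48.5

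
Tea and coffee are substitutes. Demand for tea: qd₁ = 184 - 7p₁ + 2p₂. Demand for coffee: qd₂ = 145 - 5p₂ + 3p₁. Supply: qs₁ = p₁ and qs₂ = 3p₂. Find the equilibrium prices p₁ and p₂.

p₁ = 881/29, p₂ = 856/29

Market 1: 184 - 7p₁ + 2p₂ = p₁ → 8p₁ - 2p₂ = 184.
Market 2: 8p₂ - 3p₁ = 145.
Eliminating p₂: 8×(1) + 2×(2) gives 58p₁ = 1762, so p₁ = 881/29.
Back-substitute into (2): p₂ = (145 + 3×881/29) / 8 = 856/29.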